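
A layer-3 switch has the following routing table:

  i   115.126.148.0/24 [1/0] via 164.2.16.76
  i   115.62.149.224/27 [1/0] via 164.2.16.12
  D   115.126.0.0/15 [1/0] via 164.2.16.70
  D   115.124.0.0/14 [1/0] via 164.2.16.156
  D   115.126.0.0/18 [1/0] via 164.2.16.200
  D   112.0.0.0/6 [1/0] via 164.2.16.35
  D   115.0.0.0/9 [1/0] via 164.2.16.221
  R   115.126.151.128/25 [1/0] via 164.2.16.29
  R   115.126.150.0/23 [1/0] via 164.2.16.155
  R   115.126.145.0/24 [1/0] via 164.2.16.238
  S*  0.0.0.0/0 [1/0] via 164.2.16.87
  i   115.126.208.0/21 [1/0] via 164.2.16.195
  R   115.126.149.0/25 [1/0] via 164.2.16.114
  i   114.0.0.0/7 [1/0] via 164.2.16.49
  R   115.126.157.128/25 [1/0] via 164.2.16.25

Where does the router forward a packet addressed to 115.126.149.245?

164.2.16.70

Routes whose prefix contains 115.126.149.245:
  0.0.0.0/0 (default, matches everything) -> 164.2.16.87
  112.0.0.0/6 (112.0.0.0 - 115.255.255.255) -> 164.2.16.35
  114.0.0.0/7 (114.0.0.0 - 115.255.255.255) -> 164.2.16.49
  115.0.0.0/9 (115.0.0.0 - 115.127.255.255) -> 164.2.16.221
  115.124.0.0/14 (115.124.0.0 - 115.127.255.255) -> 164.2.16.156
  115.126.0.0/15 (115.126.0.0 - 115.127.255.255) -> 164.2.16.70
More-specific entries that do NOT match:
  115.62.149.224/27 (115.62.149.224 - 115.62.149.255) does not contain 115.126.149.245
  115.126.151.128/25 (115.126.151.128 - 115.126.151.255) does not contain 115.126.149.245
  115.126.149.0/25 (115.126.149.0 - 115.126.149.127) does not contain 115.126.149.245
  115.126.157.128/25 (115.126.157.128 - 115.126.157.255) does not contain 115.126.149.245
  115.126.148.0/24 (115.126.148.0 - 115.126.148.255) does not contain 115.126.149.245
  115.126.145.0/24 (115.126.145.0 - 115.126.145.255) does not contain 115.126.149.245
  115.126.150.0/23 (115.126.150.0 - 115.126.151.255) does not contain 115.126.149.245
  115.126.208.0/21 (115.126.208.0 - 115.126.215.255) does not contain 115.126.149.245
  115.126.0.0/18 (115.126.0.0 - 115.126.63.255) does not contain 115.126.149.245
Longest matching prefix is /15 -> next hop 164.2.16.70.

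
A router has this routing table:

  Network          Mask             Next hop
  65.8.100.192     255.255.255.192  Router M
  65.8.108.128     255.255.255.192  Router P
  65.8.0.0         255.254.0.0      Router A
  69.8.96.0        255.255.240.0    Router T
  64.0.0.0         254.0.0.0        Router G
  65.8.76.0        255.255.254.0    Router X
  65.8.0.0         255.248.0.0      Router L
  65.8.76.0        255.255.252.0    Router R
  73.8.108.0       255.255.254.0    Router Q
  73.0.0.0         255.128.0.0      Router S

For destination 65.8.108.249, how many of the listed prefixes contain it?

Prefixes containing 65.8.108.249:
  64.0.0.0/7 (64.0.0.0 - 65.255.255.255)
  65.8.0.0/13 (65.8.0.0 - 65.15.255.255)
  65.8.0.0/15 (65.8.0.0 - 65.9.255.255)
Total matching entries: 3.

3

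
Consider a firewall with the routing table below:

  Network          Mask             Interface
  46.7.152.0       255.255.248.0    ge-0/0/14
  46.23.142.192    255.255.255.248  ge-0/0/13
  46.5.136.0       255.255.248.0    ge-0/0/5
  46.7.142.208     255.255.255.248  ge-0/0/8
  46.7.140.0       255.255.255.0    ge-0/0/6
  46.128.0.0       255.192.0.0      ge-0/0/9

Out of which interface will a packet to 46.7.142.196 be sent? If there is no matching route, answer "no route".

no route

No entry's prefix contains 46.7.142.196; there is no default route.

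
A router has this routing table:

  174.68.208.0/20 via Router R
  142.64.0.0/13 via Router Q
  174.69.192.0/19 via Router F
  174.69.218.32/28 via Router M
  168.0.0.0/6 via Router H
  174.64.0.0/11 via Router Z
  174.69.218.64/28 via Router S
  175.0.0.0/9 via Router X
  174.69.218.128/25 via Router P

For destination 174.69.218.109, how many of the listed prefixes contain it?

Prefixes containing 174.69.218.109:
  174.64.0.0/11 (174.64.0.0 - 174.95.255.255)
  174.69.192.0/19 (174.69.192.0 - 174.69.223.255)
Total matching entries: 2.

2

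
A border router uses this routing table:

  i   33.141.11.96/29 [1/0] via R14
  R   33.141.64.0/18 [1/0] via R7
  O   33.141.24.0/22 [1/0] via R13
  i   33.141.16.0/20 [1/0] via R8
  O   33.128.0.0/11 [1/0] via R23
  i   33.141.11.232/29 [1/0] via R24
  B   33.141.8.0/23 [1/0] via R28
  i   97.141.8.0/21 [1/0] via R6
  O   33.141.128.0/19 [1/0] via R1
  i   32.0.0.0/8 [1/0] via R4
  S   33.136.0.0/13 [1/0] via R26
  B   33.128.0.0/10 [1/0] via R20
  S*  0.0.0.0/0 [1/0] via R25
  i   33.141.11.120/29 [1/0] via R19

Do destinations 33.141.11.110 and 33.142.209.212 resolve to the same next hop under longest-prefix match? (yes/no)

yes

33.141.11.110: longest match 33.136.0.0/13 -> R26
33.142.209.212: longest match 33.136.0.0/13 -> R26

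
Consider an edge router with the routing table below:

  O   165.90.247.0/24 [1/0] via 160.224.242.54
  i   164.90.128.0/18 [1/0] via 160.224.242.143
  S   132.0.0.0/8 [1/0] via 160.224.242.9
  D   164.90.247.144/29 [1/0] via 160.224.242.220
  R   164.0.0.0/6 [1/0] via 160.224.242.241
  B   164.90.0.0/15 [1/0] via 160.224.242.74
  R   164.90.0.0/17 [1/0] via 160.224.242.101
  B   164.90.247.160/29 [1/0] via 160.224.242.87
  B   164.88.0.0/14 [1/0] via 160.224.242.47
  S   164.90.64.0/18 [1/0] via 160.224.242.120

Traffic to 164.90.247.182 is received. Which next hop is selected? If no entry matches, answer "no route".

160.224.242.74

Routes whose prefix contains 164.90.247.182:
  164.0.0.0/6 (164.0.0.0 - 167.255.255.255) -> 160.224.242.241
  164.88.0.0/14 (164.88.0.0 - 164.91.255.255) -> 160.224.242.47
  164.90.0.0/15 (164.90.0.0 - 164.91.255.255) -> 160.224.242.74
More-specific entries that do NOT match:
  164.90.247.144/29 (164.90.247.144 - 164.90.247.151) does not contain 164.90.247.182
  164.90.247.160/29 (164.90.247.160 - 164.90.247.167) does not contain 164.90.247.182
  165.90.247.0/24 (165.90.247.0 - 165.90.247.255) does not contain 164.90.247.182
  164.90.128.0/18 (164.90.128.0 - 164.90.191.255) does not contain 164.90.247.182
  164.90.64.0/18 (164.90.64.0 - 164.90.127.255) does not contain 164.90.247.182
  164.90.0.0/17 (164.90.0.0 - 164.90.127.255) does not contain 164.90.247.182
Longest matching prefix is /15 -> next hop 160.224.242.74.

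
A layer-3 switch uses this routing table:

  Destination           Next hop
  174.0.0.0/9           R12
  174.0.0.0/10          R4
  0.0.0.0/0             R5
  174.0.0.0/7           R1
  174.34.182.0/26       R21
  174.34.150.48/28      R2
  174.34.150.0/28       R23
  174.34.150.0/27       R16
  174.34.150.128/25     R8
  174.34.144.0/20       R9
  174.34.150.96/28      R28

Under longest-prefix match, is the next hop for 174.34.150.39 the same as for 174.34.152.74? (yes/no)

174.34.150.39: longest match 174.34.144.0/20 -> R9
174.34.152.74: longest match 174.34.144.0/20 -> R9

yes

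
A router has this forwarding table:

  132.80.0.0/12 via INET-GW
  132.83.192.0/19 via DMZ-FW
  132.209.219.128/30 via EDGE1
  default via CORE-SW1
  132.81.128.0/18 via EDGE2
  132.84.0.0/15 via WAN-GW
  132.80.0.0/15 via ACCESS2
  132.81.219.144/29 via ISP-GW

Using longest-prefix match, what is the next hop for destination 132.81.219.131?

ACCESS2

Routes whose prefix contains 132.81.219.131:
  0.0.0.0/0 (default, matches everything) -> CORE-SW1
  132.80.0.0/12 (132.80.0.0 - 132.95.255.255) -> INET-GW
  132.80.0.0/15 (132.80.0.0 - 132.81.255.255) -> ACCESS2
More-specific entries that do NOT match:
  132.209.219.128/30 (132.209.219.128 - 132.209.219.131) does not contain 132.81.219.131
  132.81.219.144/29 (132.81.219.144 - 132.81.219.151) does not contain 132.81.219.131
  132.83.192.0/19 (132.83.192.0 - 132.83.223.255) does not contain 132.81.219.131
  132.81.128.0/18 (132.81.128.0 - 132.81.191.255) does not contain 132.81.219.131
Longest matching prefix is /15 -> next hop ACCESS2.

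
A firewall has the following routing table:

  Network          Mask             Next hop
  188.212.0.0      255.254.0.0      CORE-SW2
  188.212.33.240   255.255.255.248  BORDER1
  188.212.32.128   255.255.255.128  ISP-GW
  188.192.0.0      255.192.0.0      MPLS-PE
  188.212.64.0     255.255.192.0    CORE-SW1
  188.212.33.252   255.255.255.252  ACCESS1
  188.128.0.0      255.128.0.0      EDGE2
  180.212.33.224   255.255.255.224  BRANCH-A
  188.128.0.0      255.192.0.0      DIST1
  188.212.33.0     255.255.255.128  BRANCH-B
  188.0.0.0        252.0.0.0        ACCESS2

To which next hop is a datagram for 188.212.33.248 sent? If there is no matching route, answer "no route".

CORE-SW2

Routes whose prefix contains 188.212.33.248:
  188.0.0.0/6 (188.0.0.0 - 191.255.255.255) -> ACCESS2
  188.128.0.0/9 (188.128.0.0 - 188.255.255.255) -> EDGE2
  188.192.0.0/10 (188.192.0.0 - 188.255.255.255) -> MPLS-PE
  188.212.0.0/15 (188.212.0.0 - 188.213.255.255) -> CORE-SW2
More-specific entries that do NOT match:
  188.212.33.252/30 (188.212.33.252 - 188.212.33.255) does not contain 188.212.33.248
  188.212.33.240/29 (188.212.33.240 - 188.212.33.247) does not contain 188.212.33.248
  180.212.33.224/27 (180.212.33.224 - 180.212.33.255) does not contain 188.212.33.248
  188.212.32.128/25 (188.212.32.128 - 188.212.32.255) does not contain 188.212.33.248
  188.212.33.0/25 (188.212.33.0 - 188.212.33.127) does not contain 188.212.33.248
  188.212.64.0/18 (188.212.64.0 - 188.212.127.255) does not contain 188.212.33.248
Longest matching prefix is /15 -> next hop CORE-SW2.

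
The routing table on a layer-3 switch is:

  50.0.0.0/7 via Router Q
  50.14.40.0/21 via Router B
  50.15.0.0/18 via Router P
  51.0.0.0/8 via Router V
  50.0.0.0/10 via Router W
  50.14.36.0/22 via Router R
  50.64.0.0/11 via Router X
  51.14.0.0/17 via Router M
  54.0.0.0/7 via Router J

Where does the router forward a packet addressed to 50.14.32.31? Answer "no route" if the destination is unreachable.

Routes whose prefix contains 50.14.32.31:
  50.0.0.0/7 (50.0.0.0 - 51.255.255.255) -> Router Q
  50.0.0.0/10 (50.0.0.0 - 50.63.255.255) -> Router W
More-specific entries that do NOT match:
  50.14.36.0/22 (50.14.36.0 - 50.14.39.255) does not contain 50.14.32.31
  50.14.40.0/21 (50.14.40.0 - 50.14.47.255) does not contain 50.14.32.31
  50.15.0.0/18 (50.15.0.0 - 50.15.63.255) does not contain 50.14.32.31
  51.14.0.0/17 (51.14.0.0 - 51.14.127.255) does not contain 50.14.32.31
  50.64.0.0/11 (50.64.0.0 - 50.95.255.255) does not contain 50.14.32.31
Longest matching prefix is /10 -> next hop Router W.

Router W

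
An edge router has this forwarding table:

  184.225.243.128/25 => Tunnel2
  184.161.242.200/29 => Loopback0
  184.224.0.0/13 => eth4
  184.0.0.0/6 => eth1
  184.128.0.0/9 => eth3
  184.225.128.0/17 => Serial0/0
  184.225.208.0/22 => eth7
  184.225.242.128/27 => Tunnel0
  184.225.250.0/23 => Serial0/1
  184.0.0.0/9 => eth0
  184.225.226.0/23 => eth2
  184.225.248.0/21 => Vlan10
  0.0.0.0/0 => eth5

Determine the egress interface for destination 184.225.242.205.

Routes whose prefix contains 184.225.242.205:
  0.0.0.0/0 (default, matches everything) -> eth5
  184.0.0.0/6 (184.0.0.0 - 187.255.255.255) -> eth1
  184.128.0.0/9 (184.128.0.0 - 184.255.255.255) -> eth3
  184.224.0.0/13 (184.224.0.0 - 184.231.255.255) -> eth4
  184.225.128.0/17 (184.225.128.0 - 184.225.255.255) -> Serial0/0
More-specific entries that do NOT match:
  184.161.242.200/29 (184.161.242.200 - 184.161.242.207) does not contain 184.225.242.205
  184.225.242.128/27 (184.225.242.128 - 184.225.242.159) does not contain 184.225.242.205
  184.225.243.128/25 (184.225.243.128 - 184.225.243.255) does not contain 184.225.242.205
  184.225.250.0/23 (184.225.250.0 - 184.225.251.255) does not contain 184.225.242.205
  184.225.226.0/23 (184.225.226.0 - 184.225.227.255) does not contain 184.225.242.205
  184.225.208.0/22 (184.225.208.0 - 184.225.211.255) does not contain 184.225.242.205
  184.225.248.0/21 (184.225.248.0 - 184.225.255.255) does not contain 184.225.242.205
Longest matching prefix is /17 -> interface Serial0/0.

Serial0/0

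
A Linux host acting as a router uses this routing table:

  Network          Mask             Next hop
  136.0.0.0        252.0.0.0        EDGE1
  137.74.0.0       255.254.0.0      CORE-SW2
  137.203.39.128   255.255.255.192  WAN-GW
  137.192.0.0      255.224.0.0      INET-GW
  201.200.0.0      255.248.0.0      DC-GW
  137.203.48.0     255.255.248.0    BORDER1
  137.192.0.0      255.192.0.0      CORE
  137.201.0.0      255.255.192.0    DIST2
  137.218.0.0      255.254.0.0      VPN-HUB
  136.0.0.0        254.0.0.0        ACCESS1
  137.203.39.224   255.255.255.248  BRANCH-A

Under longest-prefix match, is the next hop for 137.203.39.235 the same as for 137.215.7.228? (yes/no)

137.203.39.235: longest match 137.192.0.0/11 -> INET-GW
137.215.7.228: longest match 137.192.0.0/11 -> INET-GW

yes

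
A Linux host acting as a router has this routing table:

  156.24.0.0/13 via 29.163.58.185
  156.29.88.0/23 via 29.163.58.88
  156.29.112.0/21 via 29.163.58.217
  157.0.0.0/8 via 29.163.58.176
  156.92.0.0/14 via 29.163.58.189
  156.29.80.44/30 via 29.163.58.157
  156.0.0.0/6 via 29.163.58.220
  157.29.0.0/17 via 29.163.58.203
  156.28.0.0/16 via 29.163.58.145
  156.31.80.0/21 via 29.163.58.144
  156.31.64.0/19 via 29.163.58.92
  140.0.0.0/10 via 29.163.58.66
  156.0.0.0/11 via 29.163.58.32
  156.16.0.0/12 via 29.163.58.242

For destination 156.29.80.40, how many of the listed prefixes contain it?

Prefixes containing 156.29.80.40:
  156.0.0.0/6 (156.0.0.0 - 159.255.255.255)
  156.0.0.0/11 (156.0.0.0 - 156.31.255.255)
  156.16.0.0/12 (156.16.0.0 - 156.31.255.255)
  156.24.0.0/13 (156.24.0.0 - 156.31.255.255)
Total matching entries: 4.

4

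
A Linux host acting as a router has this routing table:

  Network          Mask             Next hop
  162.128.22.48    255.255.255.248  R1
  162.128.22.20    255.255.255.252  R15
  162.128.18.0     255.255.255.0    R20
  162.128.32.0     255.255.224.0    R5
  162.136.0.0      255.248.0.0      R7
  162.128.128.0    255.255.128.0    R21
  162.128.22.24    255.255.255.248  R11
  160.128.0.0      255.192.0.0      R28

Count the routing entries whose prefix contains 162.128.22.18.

No listed prefix contains 162.128.22.18.
Total matching entries: 0.

0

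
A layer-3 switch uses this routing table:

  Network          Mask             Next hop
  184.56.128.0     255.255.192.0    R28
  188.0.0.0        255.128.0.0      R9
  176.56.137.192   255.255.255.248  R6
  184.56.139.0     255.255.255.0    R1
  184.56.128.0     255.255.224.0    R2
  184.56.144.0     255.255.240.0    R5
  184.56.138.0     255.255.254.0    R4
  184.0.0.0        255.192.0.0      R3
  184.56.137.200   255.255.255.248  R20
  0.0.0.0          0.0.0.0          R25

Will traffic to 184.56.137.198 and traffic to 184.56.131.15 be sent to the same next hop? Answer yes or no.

184.56.137.198: longest match 184.56.128.0/19 -> R2
184.56.131.15: longest match 184.56.128.0/19 -> R2

yes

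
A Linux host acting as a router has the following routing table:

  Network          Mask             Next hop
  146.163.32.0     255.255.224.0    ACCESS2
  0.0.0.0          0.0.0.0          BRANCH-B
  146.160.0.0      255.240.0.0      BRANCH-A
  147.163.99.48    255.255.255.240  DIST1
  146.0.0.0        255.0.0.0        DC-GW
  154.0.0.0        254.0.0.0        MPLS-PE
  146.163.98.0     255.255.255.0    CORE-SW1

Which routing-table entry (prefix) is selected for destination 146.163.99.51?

Entries matching 146.163.99.51:
  0.0.0.0/0 (default, matches everything)
  146.0.0.0/8 (146.0.0.0 - 146.255.255.255)
  146.160.0.0/12 (146.160.0.0 - 146.175.255.255)
Most specific is 146.160.0.0/12.

146.160.0.0/12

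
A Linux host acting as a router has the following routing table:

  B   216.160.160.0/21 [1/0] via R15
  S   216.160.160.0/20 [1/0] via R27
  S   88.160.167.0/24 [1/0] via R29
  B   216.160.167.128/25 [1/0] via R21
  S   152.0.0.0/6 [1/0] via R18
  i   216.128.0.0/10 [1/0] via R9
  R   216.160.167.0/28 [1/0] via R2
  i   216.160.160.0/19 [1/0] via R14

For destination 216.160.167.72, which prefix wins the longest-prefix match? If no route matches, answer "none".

216.160.160.0/21

Entries matching 216.160.167.72:
  216.128.0.0/10 (216.128.0.0 - 216.191.255.255)
  216.160.160.0/19 (216.160.160.0 - 216.160.191.255)
  216.160.160.0/20 (216.160.160.0 - 216.160.175.255)
  216.160.160.0/21 (216.160.160.0 - 216.160.167.255)
Most specific is 216.160.160.0/21.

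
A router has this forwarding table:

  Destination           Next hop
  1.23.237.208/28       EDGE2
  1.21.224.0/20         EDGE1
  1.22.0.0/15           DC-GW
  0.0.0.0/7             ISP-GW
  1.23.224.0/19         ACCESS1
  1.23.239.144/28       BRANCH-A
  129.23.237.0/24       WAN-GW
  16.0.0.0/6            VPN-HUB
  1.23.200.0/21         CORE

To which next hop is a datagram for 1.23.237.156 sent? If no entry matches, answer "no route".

Routes whose prefix contains 1.23.237.156:
  0.0.0.0/7 (0.0.0.0 - 1.255.255.255) -> ISP-GW
  1.22.0.0/15 (1.22.0.0 - 1.23.255.255) -> DC-GW
  1.23.224.0/19 (1.23.224.0 - 1.23.255.255) -> ACCESS1
More-specific entries that do NOT match:
  1.23.237.208/28 (1.23.237.208 - 1.23.237.223) does not contain 1.23.237.156
  1.23.239.144/28 (1.23.239.144 - 1.23.239.159) does not contain 1.23.237.156
  129.23.237.0/24 (129.23.237.0 - 129.23.237.255) does not contain 1.23.237.156
  1.23.200.0/21 (1.23.200.0 - 1.23.207.255) does not contain 1.23.237.156
  1.21.224.0/20 (1.21.224.0 - 1.21.239.255) does not contain 1.23.237.156
Longest matching prefix is /19 -> next hop ACCESS1.

ACCESS1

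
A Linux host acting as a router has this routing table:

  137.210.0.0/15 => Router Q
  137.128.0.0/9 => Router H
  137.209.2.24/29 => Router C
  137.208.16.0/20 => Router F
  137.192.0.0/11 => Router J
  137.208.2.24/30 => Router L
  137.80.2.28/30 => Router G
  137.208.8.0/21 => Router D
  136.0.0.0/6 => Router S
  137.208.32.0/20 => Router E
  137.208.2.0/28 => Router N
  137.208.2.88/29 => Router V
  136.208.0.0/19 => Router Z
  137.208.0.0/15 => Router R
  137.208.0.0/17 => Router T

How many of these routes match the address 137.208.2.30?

Prefixes containing 137.208.2.30:
  136.0.0.0/6 (136.0.0.0 - 139.255.255.255)
  137.128.0.0/9 (137.128.0.0 - 137.255.255.255)
  137.192.0.0/11 (137.192.0.0 - 137.223.255.255)
  137.208.0.0/15 (137.208.0.0 - 137.209.255.255)
  137.208.0.0/17 (137.208.0.0 - 137.208.127.255)
Total matching entries: 5.

5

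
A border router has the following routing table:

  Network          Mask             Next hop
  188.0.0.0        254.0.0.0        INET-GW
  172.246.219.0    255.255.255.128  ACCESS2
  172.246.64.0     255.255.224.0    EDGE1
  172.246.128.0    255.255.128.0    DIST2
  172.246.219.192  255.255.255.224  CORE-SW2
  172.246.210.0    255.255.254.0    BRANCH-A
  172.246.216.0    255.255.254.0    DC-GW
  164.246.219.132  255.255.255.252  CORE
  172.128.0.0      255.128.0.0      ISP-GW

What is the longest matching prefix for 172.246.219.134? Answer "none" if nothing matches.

Entries matching 172.246.219.134:
  172.128.0.0/9 (172.128.0.0 - 172.255.255.255)
  172.246.128.0/17 (172.246.128.0 - 172.246.255.255)
Most specific is 172.246.128.0/17.

172.246.128.0/17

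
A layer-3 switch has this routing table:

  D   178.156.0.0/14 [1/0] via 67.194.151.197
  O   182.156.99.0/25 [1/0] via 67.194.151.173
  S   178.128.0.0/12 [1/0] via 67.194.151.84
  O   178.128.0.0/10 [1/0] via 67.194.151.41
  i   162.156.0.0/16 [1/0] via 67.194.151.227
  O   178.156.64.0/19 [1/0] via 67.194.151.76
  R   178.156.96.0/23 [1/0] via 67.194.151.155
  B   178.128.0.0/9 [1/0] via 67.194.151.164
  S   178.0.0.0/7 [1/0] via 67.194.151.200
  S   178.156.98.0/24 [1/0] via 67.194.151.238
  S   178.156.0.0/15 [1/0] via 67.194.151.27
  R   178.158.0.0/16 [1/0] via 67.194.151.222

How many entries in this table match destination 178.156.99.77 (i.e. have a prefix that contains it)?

Prefixes containing 178.156.99.77:
  178.0.0.0/7 (178.0.0.0 - 179.255.255.255)
  178.128.0.0/9 (178.128.0.0 - 178.255.255.255)
  178.128.0.0/10 (178.128.0.0 - 178.191.255.255)
  178.156.0.0/14 (178.156.0.0 - 178.159.255.255)
  178.156.0.0/15 (178.156.0.0 - 178.157.255.255)
Total matching entries: 5.

5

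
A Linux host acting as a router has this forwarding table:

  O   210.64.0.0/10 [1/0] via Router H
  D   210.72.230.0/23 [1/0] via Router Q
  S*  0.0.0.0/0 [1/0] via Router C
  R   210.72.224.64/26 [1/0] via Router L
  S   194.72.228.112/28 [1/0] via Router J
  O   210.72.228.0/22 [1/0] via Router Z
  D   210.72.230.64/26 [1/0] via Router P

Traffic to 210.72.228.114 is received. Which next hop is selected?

Routes whose prefix contains 210.72.228.114:
  0.0.0.0/0 (default, matches everything) -> Router C
  210.64.0.0/10 (210.64.0.0 - 210.127.255.255) -> Router H
  210.72.228.0/22 (210.72.228.0 - 210.72.231.255) -> Router Z
More-specific entries that do NOT match:
  194.72.228.112/28 (194.72.228.112 - 194.72.228.127) does not contain 210.72.228.114
  210.72.224.64/26 (210.72.224.64 - 210.72.224.127) does not contain 210.72.228.114
  210.72.230.64/26 (210.72.230.64 - 210.72.230.127) does not contain 210.72.228.114
  210.72.230.0/23 (210.72.230.0 - 210.72.231.255) does not contain 210.72.228.114
Longest matching prefix is /22 -> next hop Router Z.

Router Z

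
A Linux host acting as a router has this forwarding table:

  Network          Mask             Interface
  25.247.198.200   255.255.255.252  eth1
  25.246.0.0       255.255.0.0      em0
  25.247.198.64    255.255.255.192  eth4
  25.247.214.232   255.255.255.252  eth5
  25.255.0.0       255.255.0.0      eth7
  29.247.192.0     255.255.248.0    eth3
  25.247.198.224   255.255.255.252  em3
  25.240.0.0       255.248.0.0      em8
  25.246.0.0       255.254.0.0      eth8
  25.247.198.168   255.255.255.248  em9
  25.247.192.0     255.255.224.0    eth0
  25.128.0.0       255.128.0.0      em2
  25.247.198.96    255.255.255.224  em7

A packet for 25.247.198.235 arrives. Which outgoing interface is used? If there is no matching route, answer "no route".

eth0

Routes whose prefix contains 25.247.198.235:
  25.128.0.0/9 (25.128.0.0 - 25.255.255.255) -> em2
  25.240.0.0/13 (25.240.0.0 - 25.247.255.255) -> em8
  25.246.0.0/15 (25.246.0.0 - 25.247.255.255) -> eth8
  25.247.192.0/19 (25.247.192.0 - 25.247.223.255) -> eth0
More-specific entries that do NOT match:
  25.247.198.200/30 (25.247.198.200 - 25.247.198.203) does not contain 25.247.198.235
  25.247.214.232/30 (25.247.214.232 - 25.247.214.235) does not contain 25.247.198.235
  25.247.198.224/30 (25.247.198.224 - 25.247.198.227) does not contain 25.247.198.235
  25.247.198.168/29 (25.247.198.168 - 25.247.198.175) does not contain 25.247.198.235
  25.247.198.96/27 (25.247.198.96 - 25.247.198.127) does not contain 25.247.198.235
  25.247.198.64/26 (25.247.198.64 - 25.247.198.127) does not contain 25.247.198.235
  29.247.192.0/21 (29.247.192.0 - 29.247.199.255) does not contain 25.247.198.235
Longest matching prefix is /19 -> interface eth0.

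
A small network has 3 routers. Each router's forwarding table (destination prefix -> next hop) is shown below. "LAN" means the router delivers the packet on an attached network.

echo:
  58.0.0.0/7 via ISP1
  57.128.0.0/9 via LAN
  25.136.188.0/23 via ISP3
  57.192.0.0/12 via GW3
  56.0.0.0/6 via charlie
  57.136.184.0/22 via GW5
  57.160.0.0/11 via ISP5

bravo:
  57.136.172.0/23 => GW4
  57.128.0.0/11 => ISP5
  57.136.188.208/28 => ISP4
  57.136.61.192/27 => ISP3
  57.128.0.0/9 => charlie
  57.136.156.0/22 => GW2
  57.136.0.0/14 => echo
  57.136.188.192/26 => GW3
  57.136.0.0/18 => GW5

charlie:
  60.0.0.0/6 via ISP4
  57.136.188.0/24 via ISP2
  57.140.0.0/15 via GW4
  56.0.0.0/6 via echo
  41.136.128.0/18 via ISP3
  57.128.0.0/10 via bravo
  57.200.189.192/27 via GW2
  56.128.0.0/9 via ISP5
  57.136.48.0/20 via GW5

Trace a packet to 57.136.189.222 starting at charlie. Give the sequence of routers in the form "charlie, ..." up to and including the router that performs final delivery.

At charlie: longest match for 57.136.189.222 is 57.128.0.0/10 -> bravo
At bravo: longest match for 57.136.189.222 is 57.136.0.0/14 -> echo
At echo: longest match for 57.136.189.222 is 57.128.0.0/9 -> LAN

charlie, bravo, echo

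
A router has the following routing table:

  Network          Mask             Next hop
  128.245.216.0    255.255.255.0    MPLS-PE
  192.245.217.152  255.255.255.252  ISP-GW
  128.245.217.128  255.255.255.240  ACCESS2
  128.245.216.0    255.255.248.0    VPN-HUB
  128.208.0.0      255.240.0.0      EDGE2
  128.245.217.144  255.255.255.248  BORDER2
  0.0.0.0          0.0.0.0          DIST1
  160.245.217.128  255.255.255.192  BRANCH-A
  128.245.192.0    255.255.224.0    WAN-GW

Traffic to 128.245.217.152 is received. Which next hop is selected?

VPN-HUB

Routes whose prefix contains 128.245.217.152:
  0.0.0.0/0 (default, matches everything) -> DIST1
  128.245.192.0/19 (128.245.192.0 - 128.245.223.255) -> WAN-GW
  128.245.216.0/21 (128.245.216.0 - 128.245.223.255) -> VPN-HUB
More-specific entries that do NOT match:
  192.245.217.152/30 (192.245.217.152 - 192.245.217.155) does not contain 128.245.217.152
  128.245.217.144/29 (128.245.217.144 - 128.245.217.151) does not contain 128.245.217.152
  128.245.217.128/28 (128.245.217.128 - 128.245.217.143) does not contain 128.245.217.152
  160.245.217.128/26 (160.245.217.128 - 160.245.217.191) does not contain 128.245.217.152
  128.245.216.0/24 (128.245.216.0 - 128.245.216.255) does not contain 128.245.217.152
Longest matching prefix is /21 -> next hop VPN-HUB.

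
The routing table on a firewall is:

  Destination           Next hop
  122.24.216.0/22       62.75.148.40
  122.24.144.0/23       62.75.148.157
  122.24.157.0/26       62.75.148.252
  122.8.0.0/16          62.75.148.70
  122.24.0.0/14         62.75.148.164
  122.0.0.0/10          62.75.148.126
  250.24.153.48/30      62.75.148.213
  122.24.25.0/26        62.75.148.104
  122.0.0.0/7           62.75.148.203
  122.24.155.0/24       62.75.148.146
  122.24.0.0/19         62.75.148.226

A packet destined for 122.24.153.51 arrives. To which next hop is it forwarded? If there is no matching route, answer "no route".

Routes whose prefix contains 122.24.153.51:
  122.0.0.0/7 (122.0.0.0 - 123.255.255.255) -> 62.75.148.203
  122.0.0.0/10 (122.0.0.0 - 122.63.255.255) -> 62.75.148.126
  122.24.0.0/14 (122.24.0.0 - 122.27.255.255) -> 62.75.148.164
More-specific entries that do NOT match:
  250.24.153.48/30 (250.24.153.48 - 250.24.153.51) does not contain 122.24.153.51
  122.24.157.0/26 (122.24.157.0 - 122.24.157.63) does not contain 122.24.153.51
  122.24.25.0/26 (122.24.25.0 - 122.24.25.63) does not contain 122.24.153.51
  122.24.155.0/24 (122.24.155.0 - 122.24.155.255) does not contain 122.24.153.51
  122.24.144.0/23 (122.24.144.0 - 122.24.145.255) does not contain 122.24.153.51
  122.24.216.0/22 (122.24.216.0 - 122.24.219.255) does not contain 122.24.153.51
  122.24.0.0/19 (122.24.0.0 - 122.24.31.255) does not contain 122.24.153.51
  122.8.0.0/16 (122.8.0.0 - 122.8.255.255) does not contain 122.24.153.51
Longest matching prefix is /14 -> next hop 62.75.148.164.

62.75.148.164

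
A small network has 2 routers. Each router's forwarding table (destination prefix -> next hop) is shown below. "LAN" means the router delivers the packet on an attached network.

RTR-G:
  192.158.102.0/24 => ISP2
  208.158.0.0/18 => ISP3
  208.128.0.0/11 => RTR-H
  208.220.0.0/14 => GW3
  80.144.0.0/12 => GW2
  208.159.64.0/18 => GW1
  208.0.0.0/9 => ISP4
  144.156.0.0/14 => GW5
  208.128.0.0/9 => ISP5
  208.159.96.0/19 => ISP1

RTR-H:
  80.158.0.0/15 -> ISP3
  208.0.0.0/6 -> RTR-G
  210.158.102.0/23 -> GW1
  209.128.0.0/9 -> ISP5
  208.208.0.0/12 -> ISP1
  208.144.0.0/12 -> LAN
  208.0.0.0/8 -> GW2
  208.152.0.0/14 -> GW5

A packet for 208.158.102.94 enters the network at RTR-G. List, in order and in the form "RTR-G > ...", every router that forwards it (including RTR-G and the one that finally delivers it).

RTR-G > RTR-H

At RTR-G: longest match for 208.158.102.94 is 208.128.0.0/11 -> RTR-H
At RTR-H: longest match for 208.158.102.94 is 208.144.0.0/12 -> LAN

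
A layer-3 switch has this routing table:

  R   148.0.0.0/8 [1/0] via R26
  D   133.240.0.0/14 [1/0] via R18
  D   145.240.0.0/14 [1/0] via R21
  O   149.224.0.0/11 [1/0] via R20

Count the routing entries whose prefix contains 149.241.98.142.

Prefixes containing 149.241.98.142:
  149.224.0.0/11 (149.224.0.0 - 149.255.255.255)
Total matching entries: 1.

1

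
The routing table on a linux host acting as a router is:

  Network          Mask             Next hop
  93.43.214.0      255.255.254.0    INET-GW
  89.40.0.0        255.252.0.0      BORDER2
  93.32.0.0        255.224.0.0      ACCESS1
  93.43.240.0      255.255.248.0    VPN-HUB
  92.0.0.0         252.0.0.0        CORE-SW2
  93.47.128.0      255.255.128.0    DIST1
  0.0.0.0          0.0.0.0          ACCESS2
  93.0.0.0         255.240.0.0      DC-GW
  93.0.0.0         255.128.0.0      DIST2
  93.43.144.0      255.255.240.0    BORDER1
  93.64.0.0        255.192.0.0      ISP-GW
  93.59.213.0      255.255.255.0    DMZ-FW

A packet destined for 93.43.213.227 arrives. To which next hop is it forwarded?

Routes whose prefix contains 93.43.213.227:
  0.0.0.0/0 (default, matches everything) -> ACCESS2
  92.0.0.0/6 (92.0.0.0 - 95.255.255.255) -> CORE-SW2
  93.0.0.0/9 (93.0.0.0 - 93.127.255.255) -> DIST2
  93.32.0.0/11 (93.32.0.0 - 93.63.255.255) -> ACCESS1
More-specific entries that do NOT match:
  93.59.213.0/24 (93.59.213.0 - 93.59.213.255) does not contain 93.43.213.227
  93.43.214.0/23 (93.43.214.0 - 93.43.215.255) does not contain 93.43.213.227
  93.43.240.0/21 (93.43.240.0 - 93.43.247.255) does not contain 93.43.213.227
  93.43.144.0/20 (93.43.144.0 - 93.43.159.255) does not contain 93.43.213.227
  93.47.128.0/17 (93.47.128.0 - 93.47.255.255) does not contain 93.43.213.227
  89.40.0.0/14 (89.40.0.0 - 89.43.255.255) does not contain 93.43.213.227
  93.0.0.0/12 (93.0.0.0 - 93.15.255.255) does not contain 93.43.213.227
Longest matching prefix is /11 -> next hop ACCESS1.

ACCESS1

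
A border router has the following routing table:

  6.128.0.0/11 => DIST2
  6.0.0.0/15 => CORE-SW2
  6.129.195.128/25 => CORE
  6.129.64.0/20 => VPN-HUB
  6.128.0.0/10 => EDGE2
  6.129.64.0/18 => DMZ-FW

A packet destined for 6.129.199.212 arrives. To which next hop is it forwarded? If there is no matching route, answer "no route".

DIST2

Routes whose prefix contains 6.129.199.212:
  6.128.0.0/10 (6.128.0.0 - 6.191.255.255) -> EDGE2
  6.128.0.0/11 (6.128.0.0 - 6.159.255.255) -> DIST2
More-specific entries that do NOT match:
  6.129.195.128/25 (6.129.195.128 - 6.129.195.255) does not contain 6.129.199.212
  6.129.64.0/20 (6.129.64.0 - 6.129.79.255) does not contain 6.129.199.212
  6.129.64.0/18 (6.129.64.0 - 6.129.127.255) does not contain 6.129.199.212
  6.0.0.0/15 (6.0.0.0 - 6.1.255.255) does not contain 6.129.199.212
Longest matching prefix is /11 -> next hop DIST2.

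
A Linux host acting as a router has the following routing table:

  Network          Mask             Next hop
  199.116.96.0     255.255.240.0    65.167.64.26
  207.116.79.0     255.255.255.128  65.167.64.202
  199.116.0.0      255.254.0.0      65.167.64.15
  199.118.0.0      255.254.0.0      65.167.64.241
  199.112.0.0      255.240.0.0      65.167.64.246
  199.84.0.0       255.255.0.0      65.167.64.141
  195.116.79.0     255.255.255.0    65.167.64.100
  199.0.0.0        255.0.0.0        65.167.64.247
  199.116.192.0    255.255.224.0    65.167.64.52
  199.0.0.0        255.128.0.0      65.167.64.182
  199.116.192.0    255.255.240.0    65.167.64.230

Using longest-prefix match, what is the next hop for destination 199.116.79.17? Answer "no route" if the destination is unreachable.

Routes whose prefix contains 199.116.79.17:
  199.0.0.0/8 (199.0.0.0 - 199.255.255.255) -> 65.167.64.247
  199.0.0.0/9 (199.0.0.0 - 199.127.255.255) -> 65.167.64.182
  199.112.0.0/12 (199.112.0.0 - 199.127.255.255) -> 65.167.64.246
  199.116.0.0/15 (199.116.0.0 - 199.117.255.255) -> 65.167.64.15
More-specific entries that do NOT match:
  207.116.79.0/25 (207.116.79.0 - 207.116.79.127) does not contain 199.116.79.17
  195.116.79.0/24 (195.116.79.0 - 195.116.79.255) does not contain 199.116.79.17
  199.116.96.0/20 (199.116.96.0 - 199.116.111.255) does not contain 199.116.79.17
  199.116.192.0/20 (199.116.192.0 - 199.116.207.255) does not contain 199.116.79.17
  199.116.192.0/19 (199.116.192.0 - 199.116.223.255) does not contain 199.116.79.17
  199.84.0.0/16 (199.84.0.0 - 199.84.255.255) does not contain 199.116.79.17
Longest matching prefix is /15 -> next hop 65.167.64.15.

65.167.64.15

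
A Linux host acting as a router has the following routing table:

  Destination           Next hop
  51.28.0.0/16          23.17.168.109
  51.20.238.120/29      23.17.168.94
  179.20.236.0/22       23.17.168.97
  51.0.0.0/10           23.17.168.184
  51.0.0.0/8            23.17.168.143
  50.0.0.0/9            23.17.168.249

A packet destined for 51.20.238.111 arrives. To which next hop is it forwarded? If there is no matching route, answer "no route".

Routes whose prefix contains 51.20.238.111:
  51.0.0.0/8 (51.0.0.0 - 51.255.255.255) -> 23.17.168.143
  51.0.0.0/10 (51.0.0.0 - 51.63.255.255) -> 23.17.168.184
More-specific entries that do NOT match:
  51.20.238.120/29 (51.20.238.120 - 51.20.238.127) does not contain 51.20.238.111
  179.20.236.0/22 (179.20.236.0 - 179.20.239.255) does not contain 51.20.238.111
  51.28.0.0/16 (51.28.0.0 - 51.28.255.255) does not contain 51.20.238.111
Longest matching prefix is /10 -> next hop 23.17.168.184.

23.17.168.184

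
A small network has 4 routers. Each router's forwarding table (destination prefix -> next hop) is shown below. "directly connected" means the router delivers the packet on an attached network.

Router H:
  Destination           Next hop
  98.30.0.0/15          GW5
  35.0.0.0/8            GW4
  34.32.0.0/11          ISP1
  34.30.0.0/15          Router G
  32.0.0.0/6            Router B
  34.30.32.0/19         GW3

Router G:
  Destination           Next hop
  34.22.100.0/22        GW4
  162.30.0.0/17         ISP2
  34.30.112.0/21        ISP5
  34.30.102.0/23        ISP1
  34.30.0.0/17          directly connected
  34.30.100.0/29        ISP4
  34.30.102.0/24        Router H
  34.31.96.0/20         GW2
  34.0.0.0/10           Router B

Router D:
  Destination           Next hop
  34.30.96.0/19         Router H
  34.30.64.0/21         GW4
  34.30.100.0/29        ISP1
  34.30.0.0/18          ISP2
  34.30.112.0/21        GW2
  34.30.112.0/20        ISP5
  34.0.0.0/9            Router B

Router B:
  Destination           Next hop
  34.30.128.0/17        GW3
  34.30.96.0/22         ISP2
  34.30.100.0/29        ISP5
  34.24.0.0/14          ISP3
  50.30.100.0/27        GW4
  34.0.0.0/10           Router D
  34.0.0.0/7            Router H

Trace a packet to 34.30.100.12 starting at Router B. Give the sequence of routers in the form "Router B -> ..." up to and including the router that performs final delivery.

Router B -> Router D -> Router H -> Router G

At Router B: longest match for 34.30.100.12 is 34.0.0.0/10 -> Router D
At Router D: longest match for 34.30.100.12 is 34.30.96.0/19 -> Router H
At Router H: longest match for 34.30.100.12 is 34.30.0.0/15 -> Router G
At Router G: longest match for 34.30.100.12 is 34.30.0.0/17 -> directly connected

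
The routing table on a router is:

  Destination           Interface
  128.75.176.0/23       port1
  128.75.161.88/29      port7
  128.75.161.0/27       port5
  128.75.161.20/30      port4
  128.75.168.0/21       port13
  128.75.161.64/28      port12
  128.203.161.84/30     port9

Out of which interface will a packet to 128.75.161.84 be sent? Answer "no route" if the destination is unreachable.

No entry's prefix contains 128.75.161.84; there is no default route.

no route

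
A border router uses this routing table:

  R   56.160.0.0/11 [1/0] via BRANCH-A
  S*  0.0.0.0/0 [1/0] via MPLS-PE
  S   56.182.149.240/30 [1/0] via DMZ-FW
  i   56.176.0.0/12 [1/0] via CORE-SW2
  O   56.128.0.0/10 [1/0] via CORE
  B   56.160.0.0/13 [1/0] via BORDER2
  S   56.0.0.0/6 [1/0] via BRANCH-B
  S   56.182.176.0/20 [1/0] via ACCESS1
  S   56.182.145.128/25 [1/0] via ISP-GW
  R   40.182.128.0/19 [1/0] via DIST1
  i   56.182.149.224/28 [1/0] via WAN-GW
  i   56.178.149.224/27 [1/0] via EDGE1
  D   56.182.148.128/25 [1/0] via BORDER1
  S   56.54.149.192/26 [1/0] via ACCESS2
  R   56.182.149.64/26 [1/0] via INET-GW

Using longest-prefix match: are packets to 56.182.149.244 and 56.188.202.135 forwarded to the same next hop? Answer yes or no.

56.182.149.244: longest match 56.176.0.0/12 -> CORE-SW2
56.188.202.135: longest match 56.176.0.0/12 -> CORE-SW2

yes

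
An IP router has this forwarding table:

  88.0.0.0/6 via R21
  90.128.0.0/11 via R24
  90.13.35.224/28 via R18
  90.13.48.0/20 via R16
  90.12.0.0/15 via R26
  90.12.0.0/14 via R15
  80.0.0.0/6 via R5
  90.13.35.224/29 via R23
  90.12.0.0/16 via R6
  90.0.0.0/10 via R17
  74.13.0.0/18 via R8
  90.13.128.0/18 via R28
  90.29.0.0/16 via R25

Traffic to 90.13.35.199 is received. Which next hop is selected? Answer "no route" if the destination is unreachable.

R26

Routes whose prefix contains 90.13.35.199:
  88.0.0.0/6 (88.0.0.0 - 91.255.255.255) -> R21
  90.0.0.0/10 (90.0.0.0 - 90.63.255.255) -> R17
  90.12.0.0/14 (90.12.0.0 - 90.15.255.255) -> R15
  90.12.0.0/15 (90.12.0.0 - 90.13.255.255) -> R26
More-specific entries that do NOT match:
  90.13.35.224/29 (90.13.35.224 - 90.13.35.231) does not contain 90.13.35.199
  90.13.35.224/28 (90.13.35.224 - 90.13.35.239) does not contain 90.13.35.199
  90.13.48.0/20 (90.13.48.0 - 90.13.63.255) does not contain 90.13.35.199
  74.13.0.0/18 (74.13.0.0 - 74.13.63.255) does not contain 90.13.35.199
  90.13.128.0/18 (90.13.128.0 - 90.13.191.255) does not contain 90.13.35.199
  90.12.0.0/16 (90.12.0.0 - 90.12.255.255) does not contain 90.13.35.199
  90.29.0.0/16 (90.29.0.0 - 90.29.255.255) does not contain 90.13.35.199
Longest matching prefix is /15 -> next hop R26.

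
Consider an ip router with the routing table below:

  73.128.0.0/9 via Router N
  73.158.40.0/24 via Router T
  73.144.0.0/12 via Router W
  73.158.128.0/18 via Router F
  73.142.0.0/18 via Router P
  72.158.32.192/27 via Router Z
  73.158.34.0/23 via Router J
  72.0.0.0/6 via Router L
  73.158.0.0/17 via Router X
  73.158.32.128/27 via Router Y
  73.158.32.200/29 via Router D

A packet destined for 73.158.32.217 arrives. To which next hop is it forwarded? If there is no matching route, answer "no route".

Routes whose prefix contains 73.158.32.217:
  72.0.0.0/6 (72.0.0.0 - 75.255.255.255) -> Router L
  73.128.0.0/9 (73.128.0.0 - 73.255.255.255) -> Router N
  73.144.0.0/12 (73.144.0.0 - 73.159.255.255) -> Router W
  73.158.0.0/17 (73.158.0.0 - 73.158.127.255) -> Router X
More-specific entries that do NOT match:
  73.158.32.200/29 (73.158.32.200 - 73.158.32.207) does not contain 73.158.32.217
  72.158.32.192/27 (72.158.32.192 - 72.158.32.223) does not contain 73.158.32.217
  73.158.32.128/27 (73.158.32.128 - 73.158.32.159) does not contain 73.158.32.217
  73.158.40.0/24 (73.158.40.0 - 73.158.40.255) does not contain 73.158.32.217
  73.158.34.0/23 (73.158.34.0 - 73.158.35.255) does not contain 73.158.32.217
  73.158.128.0/18 (73.158.128.0 - 73.158.191.255) does not contain 73.158.32.217
  73.142.0.0/18 (73.142.0.0 - 73.142.63.255) does not contain 73.158.32.217
Longest matching prefix is /17 -> next hop Router X.

Router X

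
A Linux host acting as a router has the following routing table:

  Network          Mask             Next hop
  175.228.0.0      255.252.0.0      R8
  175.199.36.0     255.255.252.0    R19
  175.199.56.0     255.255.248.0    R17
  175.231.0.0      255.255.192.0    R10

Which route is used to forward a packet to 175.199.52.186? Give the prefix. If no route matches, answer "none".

175.199.52.186 is outside every listed prefix and there is no default route.

none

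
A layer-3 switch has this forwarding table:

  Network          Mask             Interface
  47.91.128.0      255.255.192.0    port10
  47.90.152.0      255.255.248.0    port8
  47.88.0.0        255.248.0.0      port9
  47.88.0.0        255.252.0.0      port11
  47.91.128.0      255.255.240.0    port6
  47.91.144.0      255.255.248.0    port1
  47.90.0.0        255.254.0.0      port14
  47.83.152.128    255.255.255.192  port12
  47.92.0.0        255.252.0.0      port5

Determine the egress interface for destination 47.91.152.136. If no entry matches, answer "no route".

Routes whose prefix contains 47.91.152.136:
  47.88.0.0/13 (47.88.0.0 - 47.95.255.255) -> port9
  47.88.0.0/14 (47.88.0.0 - 47.91.255.255) -> port11
  47.90.0.0/15 (47.90.0.0 - 47.91.255.255) -> port14
  47.91.128.0/18 (47.91.128.0 - 47.91.191.255) -> port10
More-specific entries that do NOT match:
  47.83.152.128/26 (47.83.152.128 - 47.83.152.191) does not contain 47.91.152.136
  47.90.152.0/21 (47.90.152.0 - 47.90.159.255) does not contain 47.91.152.136
  47.91.144.0/21 (47.91.144.0 - 47.91.151.255) does not contain 47.91.152.136
  47.91.128.0/20 (47.91.128.0 - 47.91.143.255) does not contain 47.91.152.136
Longest matching prefix is /18 -> interface port10.

port10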